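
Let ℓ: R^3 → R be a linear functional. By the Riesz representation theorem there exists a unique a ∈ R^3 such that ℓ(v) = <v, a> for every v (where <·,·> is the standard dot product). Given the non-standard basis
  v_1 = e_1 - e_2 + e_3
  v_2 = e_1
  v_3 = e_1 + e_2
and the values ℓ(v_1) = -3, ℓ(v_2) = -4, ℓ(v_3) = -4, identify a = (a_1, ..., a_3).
a = (-4, 0, 1)

Write a = (a_1, ..., a_3) in the standard basis. For each basis vector v_i, ℓ(v_i) = <v_i, a> is a linear equation in the a_j's. Collect the n equations into a matrix system V a = ℓ, where row i of V is v_i (expressed in the standard basis). Since V is invertible (lower-triangular with 1s on the diagonal, up to permutation), solve by back-substitution:
  V =
[[1, -1, 1],
 [1, 0, 0],
 [1, 1, 0]]
  V a = (-3, -4, -4)
Solving gives a = (-4, 0, 1).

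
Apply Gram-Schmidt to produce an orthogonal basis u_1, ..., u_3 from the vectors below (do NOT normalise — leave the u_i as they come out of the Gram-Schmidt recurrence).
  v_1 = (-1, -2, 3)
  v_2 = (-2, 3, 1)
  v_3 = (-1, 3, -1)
Orthogonal basis:
  u_1 = (-1, -2, 3)
  u_2 = (-29/14, 20/7, 17/14)
  u_3 = (-11/65, -1/13, -7/65)

Apply the Gram-Schmidt recurrence
  u_1 = v_1
  u_i = v_i − Σ_{j<i} ((v_i · u_j) / (u_j · u_j)) · u_j.

Step by step this gives:
  u_1 = (-1, -2, 3)
  u_2 = (-29/14, 20/7, 17/14)
  u_3 = (-11/65, -1/13, -7/65)

Orthogonality check:
  u_2 · u_1 = 0 (should be 0)
  u_3 · u_1 = 0 (should be 0)
  u_3 · u_2 = 0 (should be 0)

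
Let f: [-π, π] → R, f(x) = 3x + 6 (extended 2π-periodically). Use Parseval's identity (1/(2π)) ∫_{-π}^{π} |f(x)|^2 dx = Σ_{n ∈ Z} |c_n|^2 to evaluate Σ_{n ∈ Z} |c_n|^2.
Σ |c_n|^2 = 3π^2 + 36

Expand and integrate term by term over [-π, π]:
  ∫ (3x)^2 dx = 9·(2π^3/3); ∫ 2·3·(6)·x dx = 0 (odd integrand); ∫ 6^2 dx = 36·2π.
So (1/(2π)) ∫_{-π}^{π} (3x + 6)^2 dx = 9π^2/3 + 36 = 3π^2 + 36.
Parseval ⇒ Σ |c_n|^2 = 3π^2 + 36.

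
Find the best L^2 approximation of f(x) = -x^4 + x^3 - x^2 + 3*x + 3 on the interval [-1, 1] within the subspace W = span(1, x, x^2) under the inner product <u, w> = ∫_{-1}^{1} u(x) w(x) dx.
g(x) = -13*x^2/7 + 18*x/5 + 108/35

The best approximation g ∈ W is the orthogonal projection of f onto W. Writing g = a_0 + a_1 x + a_2 x^2, the coefficients solve the normal equations G · a = b where
  G_{ij} = <φ_i, φ_j> and b_i = <f, φ_i>, with φ_0 = 1, φ_1 = x, φ_2 = x^2.
G =
  [2, 0, 2/3]
  [0, 2/3, 0]
  [2/3, 0, 2/5],
b = (74/15, 12/5, 46/35).
Solving gives a_0 = 108/35, a_1 = 18/5, a_2 = -13/7, so
  g(x) = -13*x^2/7 + 18*x/5 + 108/35.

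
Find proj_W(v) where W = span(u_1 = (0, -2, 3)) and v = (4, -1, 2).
proj_W(v) = (0, -16/13, 24/13)

Set up U = [u_1 | ... | u_1] ∈ R^(3×1). The projector onto W = col(U) is P = U (U^T U)^(-1) U^T.
Compute U^T U =
  [13],
and U^T v = (8).
Solve U^T U · c = U^T v for the coefficients: c = (8/13). The projection is proj_W(v) = U c.
Check: (v - proj_W(v)) · u_1 = 0  (should be 0).
Result: proj_W(v) = (0, -16/13, 24/13).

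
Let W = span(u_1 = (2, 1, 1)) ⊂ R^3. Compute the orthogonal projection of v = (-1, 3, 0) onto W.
proj_W(v) = (1/3, 1/6, 1/6)

Set up U = [u_1 | ... | u_1] ∈ R^(3×1). The projector onto W = col(U) is P = U (U^T U)^(-1) U^T.
Compute U^T U =
  [6],
and U^T v = (1).
Solve U^T U · c = U^T v for the coefficients: c = (1/6). The projection is proj_W(v) = U c.
Check: (v - proj_W(v)) · u_1 = 0  (should be 0).
Result: proj_W(v) = (1/3, 1/6, 1/6).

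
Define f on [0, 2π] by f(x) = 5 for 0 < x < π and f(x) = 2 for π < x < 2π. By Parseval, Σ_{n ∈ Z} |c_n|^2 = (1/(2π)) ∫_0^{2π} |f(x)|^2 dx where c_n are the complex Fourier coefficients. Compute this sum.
Σ |c_n|^2 = 29/2

Parseval equates the L^2 energy of f (normalised by 1/(2π)) with the ℓ^2 sum of its Fourier coefficients: (1/(2π)) ∫_0^{2π} |f|^2 = Σ |c_n|^2.
Compute the left side: (1/(2π)) [∫_0^π 5^2 dx + ∫_π^{2π} 2^2 dx] = (1/(2π)) · (25π + 4π) = (25 + 4)/2 = 29/2.
So Σ_{n ∈ Z} |c_n|^2 = 29/2.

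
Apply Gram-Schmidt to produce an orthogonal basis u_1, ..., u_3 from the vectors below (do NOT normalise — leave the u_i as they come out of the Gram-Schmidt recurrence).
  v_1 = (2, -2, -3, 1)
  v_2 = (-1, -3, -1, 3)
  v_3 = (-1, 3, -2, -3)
Orthogonal basis:
  u_1 = (2, -2, -3, 1)
  u_2 = (-19/9, -17/9, 2/3, 22/9)
  u_3 = (-29/13, 11/13, -59/26, -17/26)

Apply the Gram-Schmidt recurrence
  u_1 = v_1
  u_i = v_i − Σ_{j<i} ((v_i · u_j) / (u_j · u_j)) · u_j.

Step by step this gives:
  u_1 = (2, -2, -3, 1)
  u_2 = (-19/9, -17/9, 2/3, 22/9)
  u_3 = (-29/13, 11/13, -59/26, -17/26)

Orthogonality check:
  u_2 · u_1 = 0 (should be 0)
  u_3 · u_1 = 0 (should be 0)
  u_3 · u_2 = 0 (should be 0)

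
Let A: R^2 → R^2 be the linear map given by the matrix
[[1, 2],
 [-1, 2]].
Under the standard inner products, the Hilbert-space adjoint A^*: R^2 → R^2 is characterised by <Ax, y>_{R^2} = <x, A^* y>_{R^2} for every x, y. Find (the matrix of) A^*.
A^* = A^T =
[[1, -1],
 [2, 2]]

For real matrices with standard dot products, the defining identity <Ax, y> = <x, A^* y> gives (Ax)^T y = x^T (A^*) y, i.e. x^T A^T y = x^T (A^*) y. Since this holds for all x, y, we must have A^* = A^T. Therefore
A^* =
[[1, -1],
 [2, 2]].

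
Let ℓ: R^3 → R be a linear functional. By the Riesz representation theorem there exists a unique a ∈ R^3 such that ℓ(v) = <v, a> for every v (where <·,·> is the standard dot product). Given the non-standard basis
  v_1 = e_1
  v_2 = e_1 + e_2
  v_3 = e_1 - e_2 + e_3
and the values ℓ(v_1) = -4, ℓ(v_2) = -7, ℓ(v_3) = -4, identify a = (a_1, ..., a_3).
a = (-4, -3, -3)

Write a = (a_1, ..., a_3) in the standard basis. For each basis vector v_i, ℓ(v_i) = <v_i, a> is a linear equation in the a_j's. Collect the n equations into a matrix system V a = ℓ, where row i of V is v_i (expressed in the standard basis). Since V is invertible (lower-triangular with 1s on the diagonal, up to permutation), solve by back-substitution:
  V =
[[1, 0, 0],
 [1, 1, 0],
 [1, -1, 1]]
  V a = (-4, -7, -4)
Solving gives a = (-4, -3, -3).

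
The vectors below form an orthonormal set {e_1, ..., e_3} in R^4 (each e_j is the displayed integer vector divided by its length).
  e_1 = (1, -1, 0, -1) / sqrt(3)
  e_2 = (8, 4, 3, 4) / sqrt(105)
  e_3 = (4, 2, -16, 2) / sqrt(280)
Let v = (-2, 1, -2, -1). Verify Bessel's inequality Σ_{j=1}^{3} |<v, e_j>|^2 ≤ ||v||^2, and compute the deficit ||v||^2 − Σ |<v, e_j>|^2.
Σ |<v, e_j>|^2 = 8; ||v||^2 = 10; deficit = 2

Write each e_j = u_j / sqrt(<u_j, u_j>) where u_j is the displayed integer vector. Then <v, e_j> = <v, u_j> / sqrt(<u_j, u_j>), so |<v, e_j>|^2 = <v, u_j>^2 / <u_j, u_j>.
Coefficients: <v, e_1> = -2/sqrt(3), <v, e_2> = -22/sqrt(105), <v, e_3> = 24/sqrt(280).
Square and sum: Σ |<v, e_j>|^2 = 8.
Compute ||v||^2 = v·v = 10.
Deficit = 10 − 8 = 2 ≥ 0, confirming Bessel's inequality. (The deficit equals ||v − Σ <v,e_j> e_j||^2, the squared distance from v to span{e_j}.)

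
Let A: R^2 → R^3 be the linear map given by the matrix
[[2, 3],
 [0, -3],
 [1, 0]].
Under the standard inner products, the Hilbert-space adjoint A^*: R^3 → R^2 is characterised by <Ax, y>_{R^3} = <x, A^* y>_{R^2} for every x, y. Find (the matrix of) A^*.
A^* = A^T =
[[2, 0, 1],
 [3, -3, 0]]

For real matrices with standard dot products, the defining identity <Ax, y> = <x, A^* y> gives (Ax)^T y = x^T (A^*) y, i.e. x^T A^T y = x^T (A^*) y. Since this holds for all x, y, we must have A^* = A^T. Therefore
A^* =
[[2, 0, 1],
 [3, -3, 0]].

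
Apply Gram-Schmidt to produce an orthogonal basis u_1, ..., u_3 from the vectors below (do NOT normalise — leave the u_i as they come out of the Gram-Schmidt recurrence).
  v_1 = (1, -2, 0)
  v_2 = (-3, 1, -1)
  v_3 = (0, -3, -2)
Orthogonal basis:
  u_1 = (1, -2, 0)
  u_2 = (-2, -1, -1)
  u_3 = (7/15, 7/30, -7/6)

Apply the Gram-Schmidt recurrence
  u_1 = v_1
  u_i = v_i − Σ_{j<i} ((v_i · u_j) / (u_j · u_j)) · u_j.

Step by step this gives:
  u_1 = (1, -2, 0)
  u_2 = (-2, -1, -1)
  u_3 = (7/15, 7/30, -7/6)

Orthogonality check:
  u_2 · u_1 = 0 (should be 0)
  u_3 · u_1 = 0 (should be 0)
  u_3 · u_2 = 0 (should be 0)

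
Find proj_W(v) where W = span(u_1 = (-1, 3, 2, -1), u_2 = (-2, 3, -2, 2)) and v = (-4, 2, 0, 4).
proj_W(v) = (-308/145, 474/145, -284/145, 292/145)

Set up U = [u_1 | ... | u_2] ∈ R^(4×2). The projector onto W = col(U) is P = U (U^T U)^(-1) U^T.
Compute U^T U =
  [15, 5]
  [5, 21],
and U^T v = (6, 22).
Solve U^T U · c = U^T v for the coefficients: c = (8/145, 30/29). The projection is proj_W(v) = U c.
Check: (v - proj_W(v)) · u_1 = 0  (should be 0).
Check: (v - proj_W(v)) · u_2 = 0  (should be 0).
Result: proj_W(v) = (-308/145, 474/145, -284/145, 292/145).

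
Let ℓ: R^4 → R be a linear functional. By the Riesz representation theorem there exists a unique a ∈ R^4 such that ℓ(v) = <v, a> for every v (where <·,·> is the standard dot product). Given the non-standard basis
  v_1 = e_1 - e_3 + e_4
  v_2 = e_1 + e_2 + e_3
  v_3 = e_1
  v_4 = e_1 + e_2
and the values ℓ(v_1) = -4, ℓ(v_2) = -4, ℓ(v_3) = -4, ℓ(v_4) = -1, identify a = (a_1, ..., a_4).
a = (-4, 3, -3, -3)

Write a = (a_1, ..., a_4) in the standard basis. For each basis vector v_i, ℓ(v_i) = <v_i, a> is a linear equation in the a_j's. Collect the n equations into a matrix system V a = ℓ, where row i of V is v_i (expressed in the standard basis). Since V is invertible (lower-triangular with 1s on the diagonal, up to permutation), solve by back-substitution:
  V =
[[1, 0, -1, 1],
 [1, 1, 1, 0],
 [1, 0, 0, 0],
 [1, 1, 0, 0]]
  V a = (-4, -4, -4, -1)
Solving gives a = (-4, 3, -3, -3).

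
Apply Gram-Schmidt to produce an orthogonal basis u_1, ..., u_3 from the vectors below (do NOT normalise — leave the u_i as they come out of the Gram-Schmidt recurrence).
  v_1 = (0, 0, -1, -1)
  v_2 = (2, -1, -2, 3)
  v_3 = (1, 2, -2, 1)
Orthogonal basis:
  u_1 = (0, 0, -1, -1)
  u_2 = (2, -1, -5/2, 5/2)
  u_3 = (1/7, 17/7, -3/7, 3/7)

Apply the Gram-Schmidt recurrence
  u_1 = v_1
  u_i = v_i − Σ_{j<i} ((v_i · u_j) / (u_j · u_j)) · u_j.

Step by step this gives:
  u_1 = (0, 0, -1, -1)
  u_2 = (2, -1, -5/2, 5/2)
  u_3 = (1/7, 17/7, -3/7, 3/7)

Orthogonality check:
  u_2 · u_1 = 0 (should be 0)
  u_3 · u_1 = 0 (should be 0)
  u_3 · u_2 = 0 (should be 0)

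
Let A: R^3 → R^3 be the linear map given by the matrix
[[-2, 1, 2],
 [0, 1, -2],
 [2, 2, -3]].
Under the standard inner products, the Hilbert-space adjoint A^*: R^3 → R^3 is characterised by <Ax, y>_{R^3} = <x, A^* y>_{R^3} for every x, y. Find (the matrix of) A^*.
A^* = A^T =
[[-2, 0, 2],
 [1, 1, 2],
 [2, -2, -3]]

For real matrices with standard dot products, the defining identity <Ax, y> = <x, A^* y> gives (Ax)^T y = x^T (A^*) y, i.e. x^T A^T y = x^T (A^*) y. Since this holds for all x, y, we must have A^* = A^T. Therefore
A^* =
[[-2, 0, 2],
 [1, 1, 2],
 [2, -2, -3]].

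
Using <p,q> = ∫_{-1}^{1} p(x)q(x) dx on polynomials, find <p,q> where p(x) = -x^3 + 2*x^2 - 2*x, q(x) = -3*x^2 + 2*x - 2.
<p,q> = -128/15

Expand the product: p(x)·q(x) = 3*x^5 - 8*x^4 + 12*x^3 - 8*x^2 + 4*x.
∫_{-1}^{1} of each monomial x^k gives [2/(k+1) if k even, 0 if k odd]. Integrating term-by-term (or equivalently evaluating the antiderivative F(x) = x^6/2 - 8*x^5/5 + 3*x^4 - 8*x^3/3 + 2*x^2 at the endpoints):
  F(1) − F(−1) = 37/30 − (293/30) = -128/15.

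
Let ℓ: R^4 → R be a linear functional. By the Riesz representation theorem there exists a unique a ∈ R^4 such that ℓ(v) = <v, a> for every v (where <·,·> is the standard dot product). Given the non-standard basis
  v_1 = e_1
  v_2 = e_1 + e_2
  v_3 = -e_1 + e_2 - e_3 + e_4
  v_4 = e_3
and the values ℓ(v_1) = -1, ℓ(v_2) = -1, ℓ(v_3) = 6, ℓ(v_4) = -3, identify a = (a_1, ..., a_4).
a = (-1, 0, -3, 2)

Write a = (a_1, ..., a_4) in the standard basis. For each basis vector v_i, ℓ(v_i) = <v_i, a> is a linear equation in the a_j's. Collect the n equations into a matrix system V a = ℓ, where row i of V is v_i (expressed in the standard basis). Since V is invertible (lower-triangular with 1s on the diagonal, up to permutation), solve by back-substitution:
  V =
[[1, 0, 0, 0],
 [1, 1, 0, 0],
 [-1, 1, -1, 1],
 [0, 0, 1, 0]]
  V a = (-1, -1, 6, -3)
Solving gives a = (-1, 0, -3, 2).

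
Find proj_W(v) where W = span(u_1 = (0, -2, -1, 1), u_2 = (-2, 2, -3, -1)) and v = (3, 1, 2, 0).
proj_W(v) = (17/13, 6/13, 37/13, -3/13)

Set up U = [u_1 | ... | u_2] ∈ R^(4×2). The projector onto W = col(U) is P = U (U^T U)^(-1) U^T.
Compute U^T U =
  [6, -2]
  [-2, 18],
and U^T v = (-4, -10).
Solve U^T U · c = U^T v for the coefficients: c = (-23/26, -17/26). The projection is proj_W(v) = U c.
Check: (v - proj_W(v)) · u_1 = 0  (should be 0).
Check: (v - proj_W(v)) · u_2 = 0  (should be 0).
Result: proj_W(v) = (17/13, 6/13, 37/13, -3/13).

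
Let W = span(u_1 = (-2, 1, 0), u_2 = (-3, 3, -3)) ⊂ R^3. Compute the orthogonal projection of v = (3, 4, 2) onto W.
proj_W(v) = (5/6, -1/3, -1/6)

Set up U = [u_1 | ... | u_2] ∈ R^(3×2). The projector onto W = col(U) is P = U (U^T U)^(-1) U^T.
Compute U^T U =
  [5, 9]
  [9, 27],
and U^T v = (-2, -3).
Solve U^T U · c = U^T v for the coefficients: c = (-1/2, 1/18). The projection is proj_W(v) = U c.
Check: (v - proj_W(v)) · u_1 = 0  (should be 0).
Check: (v - proj_W(v)) · u_2 = 0  (should be 0).
Result: proj_W(v) = (5/6, -1/3, -1/6).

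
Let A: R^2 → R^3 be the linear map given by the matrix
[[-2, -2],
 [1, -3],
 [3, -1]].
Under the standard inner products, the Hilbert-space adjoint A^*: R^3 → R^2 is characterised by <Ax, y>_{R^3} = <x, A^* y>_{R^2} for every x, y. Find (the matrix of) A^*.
A^* = A^T =
[[-2, 1, 3],
 [-2, -3, -1]]

For real matrices with standard dot products, the defining identity <Ax, y> = <x, A^* y> gives (Ax)^T y = x^T (A^*) y, i.e. x^T A^T y = x^T (A^*) y. Since this holds for all x, y, we must have A^* = A^T. Therefore
A^* =
[[-2, 1, 3],
 [-2, -3, -1]].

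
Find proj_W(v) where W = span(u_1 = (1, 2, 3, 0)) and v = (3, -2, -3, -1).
proj_W(v) = (-5/7, -10/7, -15/7, 0)

Set up U = [u_1 | ... | u_1] ∈ R^(4×1). The projector onto W = col(U) is P = U (U^T U)^(-1) U^T.
Compute U^T U =
  [14],
and U^T v = (-10).
Solve U^T U · c = U^T v for the coefficients: c = (-5/7). The projection is proj_W(v) = U c.
Check: (v - proj_W(v)) · u_1 = 0  (should be 0).
Result: proj_W(v) = (-5/7, -10/7, -15/7, 0).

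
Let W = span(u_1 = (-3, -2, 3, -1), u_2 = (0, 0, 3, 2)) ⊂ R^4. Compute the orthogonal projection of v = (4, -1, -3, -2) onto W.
proj_W(v) = (39/25, 26/25, -93/25, -23/25)

Set up U = [u_1 | ... | u_2] ∈ R^(4×2). The projector onto W = col(U) is P = U (U^T U)^(-1) U^T.
Compute U^T U =
  [23, 7]
  [7, 13],
and U^T v = (-17, -13).
Solve U^T U · c = U^T v for the coefficients: c = (-13/25, -18/25). The projection is proj_W(v) = U c.
Check: (v - proj_W(v)) · u_1 = 0  (should be 0).
Check: (v - proj_W(v)) · u_2 = 0  (should be 0).
Result: proj_W(v) = (39/25, 26/25, -93/25, -23/25).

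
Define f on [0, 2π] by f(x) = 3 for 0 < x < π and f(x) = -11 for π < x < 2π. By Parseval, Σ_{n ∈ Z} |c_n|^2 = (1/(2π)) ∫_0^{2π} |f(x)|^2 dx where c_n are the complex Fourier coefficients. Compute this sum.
Σ |c_n|^2 = 65

Parseval equates the L^2 energy of f (normalised by 1/(2π)) with the ℓ^2 sum of its Fourier coefficients: (1/(2π)) ∫_0^{2π} |f|^2 = Σ |c_n|^2.
Compute the left side: (1/(2π)) [∫_0^π 3^2 dx + ∫_π^{2π} (-11)^2 dx] = (1/(2π)) · (9π + 121π) = (9 + 121)/2 = 65.
So Σ_{n ∈ Z} |c_n|^2 = 65.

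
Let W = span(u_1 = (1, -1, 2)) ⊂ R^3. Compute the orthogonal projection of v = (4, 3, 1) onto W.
proj_W(v) = (1/2, -1/2, 1)

Set up U = [u_1 | ... | u_1] ∈ R^(3×1). The projector onto W = col(U) is P = U (U^T U)^(-1) U^T.
Compute U^T U =
  [6],
and U^T v = (3).
Solve U^T U · c = U^T v for the coefficients: c = (1/2). The projection is proj_W(v) = U c.
Check: (v - proj_W(v)) · u_1 = 0  (should be 0).
Result: proj_W(v) = (1/2, -1/2, 1).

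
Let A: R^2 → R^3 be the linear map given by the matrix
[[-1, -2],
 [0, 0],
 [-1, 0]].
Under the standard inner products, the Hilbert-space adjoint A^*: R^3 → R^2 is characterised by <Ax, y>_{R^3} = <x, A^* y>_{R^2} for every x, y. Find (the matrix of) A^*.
A^* = A^T =
[[-1, 0, -1],
 [-2, 0, 0]]

For real matrices with standard dot products, the defining identity <Ax, y> = <x, A^* y> gives (Ax)^T y = x^T (A^*) y, i.e. x^T A^T y = x^T (A^*) y. Since this holds for all x, y, we must have A^* = A^T. Therefore
A^* =
[[-1, 0, -1],
 [-2, 0, 0]].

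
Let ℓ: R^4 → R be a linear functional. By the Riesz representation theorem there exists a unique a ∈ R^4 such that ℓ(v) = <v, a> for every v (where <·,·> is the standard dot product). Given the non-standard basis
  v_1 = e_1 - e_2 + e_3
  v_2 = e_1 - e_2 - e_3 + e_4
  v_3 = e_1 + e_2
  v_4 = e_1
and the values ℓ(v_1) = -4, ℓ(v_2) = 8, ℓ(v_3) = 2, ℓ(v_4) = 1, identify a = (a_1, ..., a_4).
a = (1, 1, -4, 4)

Write a = (a_1, ..., a_4) in the standard basis. For each basis vector v_i, ℓ(v_i) = <v_i, a> is a linear equation in the a_j's. Collect the n equations into a matrix system V a = ℓ, where row i of V is v_i (expressed in the standard basis). Since V is invertible (lower-triangular with 1s on the diagonal, up to permutation), solve by back-substitution:
  V =
[[1, -1, 1, 0],
 [1, -1, -1, 1],
 [1, 1, 0, 0],
 [1, 0, 0, 0]]
  V a = (-4, 8, 2, 1)
Solving gives a = (1, 1, -4, 4).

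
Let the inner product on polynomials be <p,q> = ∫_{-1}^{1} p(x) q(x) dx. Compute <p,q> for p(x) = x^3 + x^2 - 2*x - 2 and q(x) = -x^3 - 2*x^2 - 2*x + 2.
<p,q> = -254/105

Expand the product: p(x)·q(x) = -x^6 - 3*x^5 - 2*x^4 + 6*x^3 + 10*x^2 - 4.
∫_{-1}^{1} of each monomial x^k gives [2/(k+1) if k even, 0 if k odd]. Integrating term-by-term (or equivalently evaluating the antiderivative F(x) = -x^7/7 - x^6/2 - 2*x^5/5 + 3*x^4/2 + 10*x^3/3 - 4*x at the endpoints):
  F(1) − F(−1) = -22/105 − (232/105) = -254/105.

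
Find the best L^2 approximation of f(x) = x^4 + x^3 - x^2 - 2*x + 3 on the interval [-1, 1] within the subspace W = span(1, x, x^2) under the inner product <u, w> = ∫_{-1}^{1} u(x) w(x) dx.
g(x) = -x^2/7 - 7*x/5 + 102/35

The best approximation g ∈ W is the orthogonal projection of f onto W. Writing g = a_0 + a_1 x + a_2 x^2, the coefficients solve the normal equations G · a = b where
  G_{ij} = <φ_i, φ_j> and b_i = <f, φ_i>, with φ_0 = 1, φ_1 = x, φ_2 = x^2.
G =
  [2, 0, 2/3]
  [0, 2/3, 0]
  [2/3, 0, 2/5],
b = (86/15, -14/15, 66/35).
Solving gives a_0 = 102/35, a_1 = -7/5, a_2 = -1/7, so
  g(x) = -x^2/7 - 7*x/5 + 102/35.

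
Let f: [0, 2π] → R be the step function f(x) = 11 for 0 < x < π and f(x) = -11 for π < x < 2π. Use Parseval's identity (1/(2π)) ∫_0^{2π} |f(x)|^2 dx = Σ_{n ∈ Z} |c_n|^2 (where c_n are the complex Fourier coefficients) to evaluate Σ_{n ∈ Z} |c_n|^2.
Σ |c_n|^2 = 121

Parseval equates the L^2 energy of f (normalised by 1/(2π)) with the ℓ^2 sum of its Fourier coefficients: (1/(2π)) ∫_0^{2π} |f|^2 = Σ |c_n|^2.
Compute the left side: (1/(2π)) [∫_0^π 11^2 dx + ∫_π^{2π} (-11)^2 dx] = (1/(2π)) · (121π + 121π) = (121 + 121)/2 = 121.
So Σ_{n ∈ Z} |c_n|^2 = 121.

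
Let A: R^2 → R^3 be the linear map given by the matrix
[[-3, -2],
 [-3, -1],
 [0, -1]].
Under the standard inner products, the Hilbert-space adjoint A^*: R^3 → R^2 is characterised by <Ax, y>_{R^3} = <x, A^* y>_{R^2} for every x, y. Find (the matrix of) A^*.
A^* = A^T =
[[-3, -3, 0],
 [-2, -1, -1]]

For real matrices with standard dot products, the defining identity <Ax, y> = <x, A^* y> gives (Ax)^T y = x^T (A^*) y, i.e. x^T A^T y = x^T (A^*) y. Since this holds for all x, y, we must have A^* = A^T. Therefore
A^* =
[[-3, -3, 0],
 [-2, -1, -1]].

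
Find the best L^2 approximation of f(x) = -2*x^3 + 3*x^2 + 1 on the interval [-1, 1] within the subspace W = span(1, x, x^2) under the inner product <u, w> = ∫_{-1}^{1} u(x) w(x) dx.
g(x) = 3*x^2 - 6*x/5 + 1

The best approximation g ∈ W is the orthogonal projection of f onto W. Writing g = a_0 + a_1 x + a_2 x^2, the coefficients solve the normal equations G · a = b where
  G_{ij} = <φ_i, φ_j> and b_i = <f, φ_i>, with φ_0 = 1, φ_1 = x, φ_2 = x^2.
G =
  [2, 0, 2/3]
  [0, 2/3, 0]
  [2/3, 0, 2/5],
b = (4, -4/5, 28/15).
Solving gives a_0 = 1, a_1 = -6/5, a_2 = 3, so
  g(x) = 3*x^2 - 6*x/5 + 1.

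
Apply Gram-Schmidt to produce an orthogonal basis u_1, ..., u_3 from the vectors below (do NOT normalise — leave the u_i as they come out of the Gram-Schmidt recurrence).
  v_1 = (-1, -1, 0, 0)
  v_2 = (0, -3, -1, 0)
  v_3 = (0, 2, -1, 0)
Orthogonal basis:
  u_1 = (-1, -1, 0, 0)
  u_2 = (3/2, -3/2, -1, 0)
  u_3 = (-5/11, 5/11, -15/11, 0)

Apply the Gram-Schmidt recurrence
  u_1 = v_1
  u_i = v_i − Σ_{j<i} ((v_i · u_j) / (u_j · u_j)) · u_j.

Step by step this gives:
  u_1 = (-1, -1, 0, 0)
  u_2 = (3/2, -3/2, -1, 0)
  u_3 = (-5/11, 5/11, -15/11, 0)

Orthogonality check:
  u_2 · u_1 = 0 (should be 0)
  u_3 · u_1 = 0 (should be 0)
  u_3 · u_2 = 0 (should be 0)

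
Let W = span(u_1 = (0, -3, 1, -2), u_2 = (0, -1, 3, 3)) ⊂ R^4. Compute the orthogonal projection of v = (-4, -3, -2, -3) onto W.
proj_W(v) = (0, -573/266, -257/266, -499/133)

Set up U = [u_1 | ... | u_2] ∈ R^(4×2). The projector onto W = col(U) is P = U (U^T U)^(-1) U^T.
Compute U^T U =
  [14, 0]
  [0, 19],
and U^T v = (13, -12).
Solve U^T U · c = U^T v for the coefficients: c = (13/14, -12/19). The projection is proj_W(v) = U c.
Check: (v - proj_W(v)) · u_1 = 0  (should be 0).
Check: (v - proj_W(v)) · u_2 = 0  (should be 0).
Result: proj_W(v) = (0, -573/266, -257/266, -499/133).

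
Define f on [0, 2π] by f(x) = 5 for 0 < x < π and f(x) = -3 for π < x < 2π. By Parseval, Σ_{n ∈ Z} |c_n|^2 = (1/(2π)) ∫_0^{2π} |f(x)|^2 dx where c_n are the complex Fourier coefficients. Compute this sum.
Σ |c_n|^2 = 17

Parseval equates the L^2 energy of f (normalised by 1/(2π)) with the ℓ^2 sum of its Fourier coefficients: (1/(2π)) ∫_0^{2π} |f|^2 = Σ |c_n|^2.
Compute the left side: (1/(2π)) [∫_0^π 5^2 dx + ∫_π^{2π} (-3)^2 dx] = (1/(2π)) · (25π + 9π) = (25 + 9)/2 = 17.
So Σ_{n ∈ Z} |c_n|^2 = 17.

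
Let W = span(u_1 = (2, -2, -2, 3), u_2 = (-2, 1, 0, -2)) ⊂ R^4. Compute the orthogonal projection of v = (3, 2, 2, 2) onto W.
proj_W(v) = (8/3, 0, 8/3, 4/3)

Set up U = [u_1 | ... | u_2] ∈ R^(4×2). The projector onto W = col(U) is P = U (U^T U)^(-1) U^T.
Compute U^T U =
  [21, -12]
  [-12, 9],
and U^T v = (4, -8).
Solve U^T U · c = U^T v for the coefficients: c = (-4/3, -8/3). The projection is proj_W(v) = U c.
Check: (v - proj_W(v)) · u_1 = 0  (should be 0).
Check: (v - proj_W(v)) · u_2 = 0  (should be 0).
Result: proj_W(v) = (8/3, 0, 8/3, 4/3).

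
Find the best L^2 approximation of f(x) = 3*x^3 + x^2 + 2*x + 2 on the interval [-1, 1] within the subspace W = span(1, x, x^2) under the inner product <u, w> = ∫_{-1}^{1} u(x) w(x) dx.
g(x) = x^2 + 19*x/5 + 2

The best approximation g ∈ W is the orthogonal projection of f onto W. Writing g = a_0 + a_1 x + a_2 x^2, the coefficients solve the normal equations G · a = b where
  G_{ij} = <φ_i, φ_j> and b_i = <f, φ_i>, with φ_0 = 1, φ_1 = x, φ_2 = x^2.
G =
  [2, 0, 2/3]
  [0, 2/3, 0]
  [2/3, 0, 2/5],
b = (14/3, 38/15, 26/15).
Solving gives a_0 = 2, a_1 = 19/5, a_2 = 1, so
  g(x) = x^2 + 19*x/5 + 2.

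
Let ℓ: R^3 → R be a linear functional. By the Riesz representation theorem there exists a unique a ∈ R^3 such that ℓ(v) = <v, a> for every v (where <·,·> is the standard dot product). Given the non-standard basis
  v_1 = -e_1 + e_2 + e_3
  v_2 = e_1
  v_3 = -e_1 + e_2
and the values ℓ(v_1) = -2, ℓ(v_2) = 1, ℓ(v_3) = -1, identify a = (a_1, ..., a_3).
a = (1, 0, -1)

Write a = (a_1, ..., a_3) in the standard basis. For each basis vector v_i, ℓ(v_i) = <v_i, a> is a linear equation in the a_j's. Collect the n equations into a matrix system V a = ℓ, where row i of V is v_i (expressed in the standard basis). Since V is invertible (lower-triangular with 1s on the diagonal, up to permutation), solve by back-substitution:
  V =
[[-1, 1, 1],
 [1, 0, 0],
 [-1, 1, 0]]
  V a = (-2, 1, -1)
Solving gives a = (1, 0, -1).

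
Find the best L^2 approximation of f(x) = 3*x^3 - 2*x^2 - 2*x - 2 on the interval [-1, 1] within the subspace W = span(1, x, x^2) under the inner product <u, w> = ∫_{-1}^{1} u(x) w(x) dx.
g(x) = -2*x^2 - x/5 - 2

The best approximation g ∈ W is the orthogonal projection of f onto W. Writing g = a_0 + a_1 x + a_2 x^2, the coefficients solve the normal equations G · a = b where
  G_{ij} = <φ_i, φ_j> and b_i = <f, φ_i>, with φ_0 = 1, φ_1 = x, φ_2 = x^2.
G =
  [2, 0, 2/3]
  [0, 2/3, 0]
  [2/3, 0, 2/5],
b = (-16/3, -2/15, -32/15).
Solving gives a_0 = -2, a_1 = -1/5, a_2 = -2, so
  g(x) = -2*x^2 - x/5 - 2.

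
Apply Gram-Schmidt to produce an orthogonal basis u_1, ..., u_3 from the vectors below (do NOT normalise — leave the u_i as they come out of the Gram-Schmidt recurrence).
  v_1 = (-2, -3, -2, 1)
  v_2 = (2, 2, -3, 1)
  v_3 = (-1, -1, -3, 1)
Orthogonal basis:
  u_1 = (-2, -3, -2, 1)
  u_2 = (5/3, 3/2, -10/3, 7/6)
  u_3 = (-3/7, 11/35, -1/7, -1/5)

Apply the Gram-Schmidt recurrence
  u_1 = v_1
  u_i = v_i − Σ_{j<i} ((v_i · u_j) / (u_j · u_j)) · u_j.

Step by step this gives:
  u_1 = (-2, -3, -2, 1)
  u_2 = (5/3, 3/2, -10/3, 7/6)
  u_3 = (-3/7, 11/35, -1/7, -1/5)

Orthogonality check:
  u_2 · u_1 = 0 (should be 0)
  u_3 · u_1 = 0 (should be 0)
  u_3 · u_2 = 0 (should be 0)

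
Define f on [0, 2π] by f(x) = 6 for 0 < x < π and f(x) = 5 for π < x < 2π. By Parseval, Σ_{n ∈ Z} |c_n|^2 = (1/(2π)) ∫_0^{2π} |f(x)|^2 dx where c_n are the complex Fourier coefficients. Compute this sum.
Σ |c_n|^2 = 61/2

Parseval equates the L^2 energy of f (normalised by 1/(2π)) with the ℓ^2 sum of its Fourier coefficients: (1/(2π)) ∫_0^{2π} |f|^2 = Σ |c_n|^2.
Compute the left side: (1/(2π)) [∫_0^π 6^2 dx + ∫_π^{2π} 5^2 dx] = (1/(2π)) · (36π + 25π) = (36 + 25)/2 = 61/2.
So Σ_{n ∈ Z} |c_n|^2 = 61/2.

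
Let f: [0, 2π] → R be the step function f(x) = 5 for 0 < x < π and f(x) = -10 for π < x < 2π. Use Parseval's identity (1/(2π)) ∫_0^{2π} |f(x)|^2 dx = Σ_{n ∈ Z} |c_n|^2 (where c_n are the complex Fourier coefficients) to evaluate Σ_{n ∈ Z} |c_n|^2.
Σ |c_n|^2 = 125/2

Parseval equates the L^2 energy of f (normalised by 1/(2π)) with the ℓ^2 sum of its Fourier coefficients: (1/(2π)) ∫_0^{2π} |f|^2 = Σ |c_n|^2.
Compute the left side: (1/(2π)) [∫_0^π 5^2 dx + ∫_π^{2π} (-10)^2 dx] = (1/(2π)) · (25π + 100π) = (25 + 100)/2 = 125/2.
So Σ_{n ∈ Z} |c_n|^2 = 125/2.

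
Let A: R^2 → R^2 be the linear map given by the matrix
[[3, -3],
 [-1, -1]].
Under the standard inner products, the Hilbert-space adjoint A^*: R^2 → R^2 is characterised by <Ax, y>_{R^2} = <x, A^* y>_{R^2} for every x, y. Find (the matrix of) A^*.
A^* = A^T =
[[3, -1],
 [-3, -1]]

For real matrices with standard dot products, the defining identity <Ax, y> = <x, A^* y> gives (Ax)^T y = x^T (A^*) y, i.e. x^T A^T y = x^T (A^*) y. Since this holds for all x, y, we must have A^* = A^T. Therefore
A^* =
[[3, -1],
 [-3, -1]].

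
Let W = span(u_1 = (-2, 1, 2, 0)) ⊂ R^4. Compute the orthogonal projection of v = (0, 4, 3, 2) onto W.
proj_W(v) = (-20/9, 10/9, 20/9, 0)

Set up U = [u_1 | ... | u_1] ∈ R^(4×1). The projector onto W = col(U) is P = U (U^T U)^(-1) U^T.
Compute U^T U =
  [9],
and U^T v = (10).
Solve U^T U · c = U^T v for the coefficients: c = (10/9). The projection is proj_W(v) = U c.
Check: (v - proj_W(v)) · u_1 = 0  (should be 0).
Result: proj_W(v) = (-20/9, 10/9, 20/9, 0).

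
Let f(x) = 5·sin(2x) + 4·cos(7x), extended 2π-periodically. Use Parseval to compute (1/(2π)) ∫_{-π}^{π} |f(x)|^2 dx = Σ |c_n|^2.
Σ |c_n|^2 = 41/2

Expand |f|^2 and use orthogonality of {sin(nx), cos(mx)} on [-π, π]:
  ∫_{-π}^{π} sin(nx)^2 dx = π, ∫ cos(mx)^2 dx = π, and cross terms integrate to 0.
So ∫_{-π}^{π} f(x)^2 dx = 5^2 · π + 4^2 · π = (25 + 16)π.
Divide by 2π: (25 + 16)/2 = 41/2.
By Parseval, this equals Σ |c_n|^2.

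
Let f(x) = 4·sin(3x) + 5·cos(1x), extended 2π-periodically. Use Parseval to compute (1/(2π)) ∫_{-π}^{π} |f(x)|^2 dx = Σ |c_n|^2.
Σ |c_n|^2 = 41/2

Expand |f|^2 and use orthogonality of {sin(nx), cos(mx)} on [-π, π]:
  ∫_{-π}^{π} sin(nx)^2 dx = π, ∫ cos(mx)^2 dx = π, and cross terms integrate to 0.
So ∫_{-π}^{π} f(x)^2 dx = 4^2 · π + 5^2 · π = (16 + 25)π.
Divide by 2π: (16 + 25)/2 = 41/2.
By Parseval, this equals Σ |c_n|^2.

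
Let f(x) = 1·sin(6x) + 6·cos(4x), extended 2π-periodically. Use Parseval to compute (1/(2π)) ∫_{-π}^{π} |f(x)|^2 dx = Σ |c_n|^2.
Σ |c_n|^2 = 37/2

Expand |f|^2 and use orthogonality of {sin(nx), cos(mx)} on [-π, π]:
  ∫_{-π}^{π} sin(nx)^2 dx = π, ∫ cos(mx)^2 dx = π, and cross terms integrate to 0.
So ∫_{-π}^{π} f(x)^2 dx = 1^2 · π + 6^2 · π = (1 + 36)π.
Divide by 2π: (1 + 36)/2 = 37/2.
By Parseval, this equals Σ |c_n|^2.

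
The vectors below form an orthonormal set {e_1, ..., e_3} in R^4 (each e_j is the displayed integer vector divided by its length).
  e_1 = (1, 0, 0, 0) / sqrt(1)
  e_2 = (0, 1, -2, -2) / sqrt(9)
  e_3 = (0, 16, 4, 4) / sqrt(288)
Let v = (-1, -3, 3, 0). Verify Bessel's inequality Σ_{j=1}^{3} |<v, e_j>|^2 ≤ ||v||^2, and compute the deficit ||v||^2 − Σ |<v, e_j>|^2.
Σ |<v, e_j>|^2 = 29/2; ||v||^2 = 19; deficit = 9/2

Write each e_j = u_j / sqrt(<u_j, u_j>) where u_j is the displayed integer vector. Then <v, e_j> = <v, u_j> / sqrt(<u_j, u_j>), so |<v, e_j>|^2 = <v, u_j>^2 / <u_j, u_j>.
Coefficients: <v, e_1> = -1/sqrt(1), <v, e_2> = -9/sqrt(9), <v, e_3> = -36/sqrt(288).
Square and sum: Σ |<v, e_j>|^2 = 29/2.
Compute ||v||^2 = v·v = 19.
Deficit = 19 − 29/2 = 9/2 ≥ 0, confirming Bessel's inequality. (The deficit equals ||v − Σ <v,e_j> e_j||^2, the squared distance from v to span{e_j}.)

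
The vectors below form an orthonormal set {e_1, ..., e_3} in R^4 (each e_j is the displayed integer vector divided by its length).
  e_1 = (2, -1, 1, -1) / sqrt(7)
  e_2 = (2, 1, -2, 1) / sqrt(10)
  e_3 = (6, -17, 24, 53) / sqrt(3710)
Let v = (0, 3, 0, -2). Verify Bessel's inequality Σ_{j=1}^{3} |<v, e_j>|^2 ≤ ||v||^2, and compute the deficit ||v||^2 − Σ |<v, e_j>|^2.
Σ |<v, e_j>|^2 = 365/53; ||v||^2 = 13; deficit = 324/53

Write each e_j = u_j / sqrt(<u_j, u_j>) where u_j is the displayed integer vector. Then <v, e_j> = <v, u_j> / sqrt(<u_j, u_j>), so |<v, e_j>|^2 = <v, u_j>^2 / <u_j, u_j>.
Coefficients: <v, e_1> = -1/sqrt(7), <v, e_2> = 1/sqrt(10), <v, e_3> = -157/sqrt(3710).
Square and sum: Σ |<v, e_j>|^2 = 365/53.
Compute ||v||^2 = v·v = 13.
Deficit = 13 − 365/53 = 324/53 ≥ 0, confirming Bessel's inequality. (The deficit equals ||v − Σ <v,e_j> e_j||^2, the squared distance from v to span{e_j}.)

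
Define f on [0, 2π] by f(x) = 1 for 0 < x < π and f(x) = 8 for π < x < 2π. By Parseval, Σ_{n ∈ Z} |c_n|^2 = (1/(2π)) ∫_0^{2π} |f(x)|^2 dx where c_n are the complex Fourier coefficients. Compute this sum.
Σ |c_n|^2 = 65/2

Parseval equates the L^2 energy of f (normalised by 1/(2π)) with the ℓ^2 sum of its Fourier coefficients: (1/(2π)) ∫_0^{2π} |f|^2 = Σ |c_n|^2.
Compute the left side: (1/(2π)) [∫_0^π 1^2 dx + ∫_π^{2π} 8^2 dx] = (1/(2π)) · (1π + 64π) = (1 + 64)/2 = 65/2.
So Σ_{n ∈ Z} |c_n|^2 = 65/2.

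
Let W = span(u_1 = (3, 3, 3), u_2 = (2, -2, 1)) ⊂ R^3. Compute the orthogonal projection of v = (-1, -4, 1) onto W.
proj_W(v) = (7/26, -93/26, -9/13)

Set up U = [u_1 | ... | u_2] ∈ R^(3×2). The projector onto W = col(U) is P = U (U^T U)^(-1) U^T.
Compute U^T U =
  [27, 3]
  [3, 9],
and U^T v = (-12, 7).
Solve U^T U · c = U^T v for the coefficients: c = (-43/78, 25/26). The projection is proj_W(v) = U c.
Check: (v - proj_W(v)) · u_1 = 0  (should be 0).
Check: (v - proj_W(v)) · u_2 = 0  (should be 0).
Result: proj_W(v) = (7/26, -93/26, -9/13).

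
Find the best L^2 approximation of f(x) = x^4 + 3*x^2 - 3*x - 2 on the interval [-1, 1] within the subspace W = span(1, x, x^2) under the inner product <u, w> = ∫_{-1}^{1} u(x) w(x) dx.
g(x) = 27*x^2/7 - 3*x - 73/35

The best approximation g ∈ W is the orthogonal projection of f onto W. Writing g = a_0 + a_1 x + a_2 x^2, the coefficients solve the normal equations G · a = b where
  G_{ij} = <φ_i, φ_j> and b_i = <f, φ_i>, with φ_0 = 1, φ_1 = x, φ_2 = x^2.
G =
  [2, 0, 2/3]
  [0, 2/3, 0]
  [2/3, 0, 2/5],
b = (-8/5, -2, 16/105).
Solving gives a_0 = -73/35, a_1 = -3, a_2 = 27/7, so
  g(x) = 27*x^2/7 - 3*x - 73/35.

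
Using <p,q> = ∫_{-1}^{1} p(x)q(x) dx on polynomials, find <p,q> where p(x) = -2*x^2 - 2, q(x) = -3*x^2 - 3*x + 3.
<p,q> = -48/5

Expand the product: p(x)·q(x) = 6*x^4 + 6*x^3 + 6*x - 6.
∫_{-1}^{1} of each monomial x^k gives [2/(k+1) if k even, 0 if k odd]. Integrating term-by-term (or equivalently evaluating the antiderivative F(x) = 6*x^5/5 + 3*x^4/2 + 3*x^2 - 6*x at the endpoints):
  F(1) − F(−1) = -3/10 − (93/10) = -48/5.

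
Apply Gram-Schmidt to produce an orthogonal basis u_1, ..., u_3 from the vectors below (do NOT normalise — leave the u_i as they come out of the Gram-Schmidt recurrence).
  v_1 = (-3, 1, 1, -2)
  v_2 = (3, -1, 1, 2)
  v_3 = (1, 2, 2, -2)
Orthogonal basis:
  u_1 = (-3, 1, 1, -2)
  u_2 = (2/5, -2/15, 28/15, 4/15)
  u_3 = (23/14, 25/14, 0, -11/7)

Apply the Gram-Schmidt recurrence
  u_1 = v_1
  u_i = v_i − Σ_{j<i} ((v_i · u_j) / (u_j · u_j)) · u_j.

Step by step this gives:
  u_1 = (-3, 1, 1, -2)
  u_2 = (2/5, -2/15, 28/15, 4/15)
  u_3 = (23/14, 25/14, 0, -11/7)

Orthogonality check:
  u_2 · u_1 = 0 (should be 0)
  u_3 · u_1 = 0 (should be 0)
  u_3 · u_2 = 0 (should be 0)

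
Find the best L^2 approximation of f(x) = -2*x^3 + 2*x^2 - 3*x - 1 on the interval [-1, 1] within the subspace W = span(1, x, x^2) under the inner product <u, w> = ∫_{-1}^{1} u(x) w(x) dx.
g(x) = 2*x^2 - 21*x/5 - 1

The best approximation g ∈ W is the orthogonal projection of f onto W. Writing g = a_0 + a_1 x + a_2 x^2, the coefficients solve the normal equations G · a = b where
  G_{ij} = <φ_i, φ_j> and b_i = <f, φ_i>, with φ_0 = 1, φ_1 = x, φ_2 = x^2.
G =
  [2, 0, 2/3]
  [0, 2/3, 0]
  [2/3, 0, 2/5],
b = (-2/3, -14/5, 2/15).
Solving gives a_0 = -1, a_1 = -21/5, a_2 = 2, so
  g(x) = 2*x^2 - 21*x/5 - 1.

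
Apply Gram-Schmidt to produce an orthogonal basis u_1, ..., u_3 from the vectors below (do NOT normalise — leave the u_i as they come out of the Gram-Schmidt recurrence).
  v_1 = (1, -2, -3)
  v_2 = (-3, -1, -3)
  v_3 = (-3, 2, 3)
Orthogonal basis:
  u_1 = (1, -2, -3)
  u_2 = (-25/7, 1/7, -9/7)
  u_3 = (-9/101, -36/101, 21/101)

Apply the Gram-Schmidt recurrence
  u_1 = v_1
  u_i = v_i − Σ_{j<i} ((v_i · u_j) / (u_j · u_j)) · u_j.

Step by step this gives:
  u_1 = (1, -2, -3)
  u_2 = (-25/7, 1/7, -9/7)
  u_3 = (-9/101, -36/101, 21/101)

Orthogonality check:
  u_2 · u_1 = 0 (should be 0)
  u_3 · u_1 = 0 (should be 0)
  u_3 · u_2 = 0 (should be 0)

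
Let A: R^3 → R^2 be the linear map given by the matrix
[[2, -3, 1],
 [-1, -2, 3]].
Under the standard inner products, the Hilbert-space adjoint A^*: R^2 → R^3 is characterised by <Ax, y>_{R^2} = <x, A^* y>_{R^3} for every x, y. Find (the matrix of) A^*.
A^* = A^T =
[[2, -1],
 [-3, -2],
 [1, 3]]

For real matrices with standard dot products, the defining identity <Ax, y> = <x, A^* y> gives (Ax)^T y = x^T (A^*) y, i.e. x^T A^T y = x^T (A^*) y. Since this holds for all x, y, we must have A^* = A^T. Therefore
A^* =
[[2, -1],
 [-3, -2],
 [1, 3]].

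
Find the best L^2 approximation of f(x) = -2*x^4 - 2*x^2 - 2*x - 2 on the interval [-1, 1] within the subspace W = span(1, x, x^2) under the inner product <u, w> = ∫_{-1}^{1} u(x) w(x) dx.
g(x) = -26*x^2/7 - 2*x - 64/35

The best approximation g ∈ W is the orthogonal projection of f onto W. Writing g = a_0 + a_1 x + a_2 x^2, the coefficients solve the normal equations G · a = b where
  G_{ij} = <φ_i, φ_j> and b_i = <f, φ_i>, with φ_0 = 1, φ_1 = x, φ_2 = x^2.
G =
  [2, 0, 2/3]
  [0, 2/3, 0]
  [2/3, 0, 2/5],
b = (-92/15, -4/3, -284/105).
Solving gives a_0 = -64/35, a_1 = -2, a_2 = -26/7, so
  g(x) = -26*x^2/7 - 2*x - 64/35.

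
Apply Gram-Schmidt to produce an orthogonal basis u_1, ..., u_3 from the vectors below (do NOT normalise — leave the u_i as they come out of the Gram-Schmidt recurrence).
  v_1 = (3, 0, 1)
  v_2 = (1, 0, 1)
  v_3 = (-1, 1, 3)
Orthogonal basis:
  u_1 = (3, 0, 1)
  u_2 = (-1/5, 0, 3/5)
  u_3 = (0, 1, 0)

Apply the Gram-Schmidt recurrence
  u_1 = v_1
  u_i = v_i − Σ_{j<i} ((v_i · u_j) / (u_j · u_j)) · u_j.

Step by step this gives:
  u_1 = (3, 0, 1)
  u_2 = (-1/5, 0, 3/5)
  u_3 = (0, 1, 0)

Orthogonality check:
  u_2 · u_1 = 0 (should be 0)
  u_3 · u_1 = 0 (should be 0)
  u_3 · u_2 = 0 (should be 0)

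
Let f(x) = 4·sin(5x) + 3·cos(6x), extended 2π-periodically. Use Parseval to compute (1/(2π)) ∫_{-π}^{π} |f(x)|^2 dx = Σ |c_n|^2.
Σ |c_n|^2 = 25/2

Expand |f|^2 and use orthogonality of {sin(nx), cos(mx)} on [-π, π]:
  ∫_{-π}^{π} sin(nx)^2 dx = π, ∫ cos(mx)^2 dx = π, and cross terms integrate to 0.
So ∫_{-π}^{π} f(x)^2 dx = 4^2 · π + 3^2 · π = (16 + 9)π.
Divide by 2π: (16 + 9)/2 = 25/2.
By Parseval, this equals Σ |c_n|^2.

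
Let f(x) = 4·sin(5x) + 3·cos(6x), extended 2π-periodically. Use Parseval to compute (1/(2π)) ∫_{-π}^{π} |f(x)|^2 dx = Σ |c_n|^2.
Σ |c_n|^2 = 25/2

Expand |f|^2 and use orthogonality of {sin(nx), cos(mx)} on [-π, π]:
  ∫_{-π}^{π} sin(nx)^2 dx = π, ∫ cos(mx)^2 dx = π, and cross terms integrate to 0.
So ∫_{-π}^{π} f(x)^2 dx = 4^2 · π + 3^2 · π = (16 + 9)π.
Divide by 2π: (16 + 9)/2 = 25/2.
By Parseval, this equals Σ |c_n|^2.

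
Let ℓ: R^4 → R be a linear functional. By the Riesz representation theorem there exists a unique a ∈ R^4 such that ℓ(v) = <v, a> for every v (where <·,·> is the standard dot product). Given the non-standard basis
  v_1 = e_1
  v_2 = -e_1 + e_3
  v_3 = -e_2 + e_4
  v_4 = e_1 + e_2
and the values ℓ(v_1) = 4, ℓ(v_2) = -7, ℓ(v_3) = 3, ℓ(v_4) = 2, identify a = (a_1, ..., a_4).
a = (4, -2, -3, 1)

Write a = (a_1, ..., a_4) in the standard basis. For each basis vector v_i, ℓ(v_i) = <v_i, a> is a linear equation in the a_j's. Collect the n equations into a matrix system V a = ℓ, where row i of V is v_i (expressed in the standard basis). Since V is invertible (lower-triangular with 1s on the diagonal, up to permutation), solve by back-substitution:
  V =
[[1, 0, 0, 0],
 [-1, 0, 1, 0],
 [0, -1, 0, 1],
 [1, 1, 0, 0]]
  V a = (4, -7, 3, 2)
Solving gives a = (4, -2, -3, 1).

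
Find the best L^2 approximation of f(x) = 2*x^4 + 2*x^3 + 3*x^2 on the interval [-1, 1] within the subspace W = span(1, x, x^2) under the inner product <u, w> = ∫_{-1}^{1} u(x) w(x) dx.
g(x) = 33*x^2/7 + 6*x/5 - 6/35

The best approximation g ∈ W is the orthogonal projection of f onto W. Writing g = a_0 + a_1 x + a_2 x^2, the coefficients solve the normal equations G · a = b where
  G_{ij} = <φ_i, φ_j> and b_i = <f, φ_i>, with φ_0 = 1, φ_1 = x, φ_2 = x^2.
G =
  [2, 0, 2/3]
  [0, 2/3, 0]
  [2/3, 0, 2/5],
b = (14/5, 4/5, 62/35).
Solving gives a_0 = -6/35, a_1 = 6/5, a_2 = 33/7, so
  g(x) = 33*x^2/7 + 6*x/5 - 6/35.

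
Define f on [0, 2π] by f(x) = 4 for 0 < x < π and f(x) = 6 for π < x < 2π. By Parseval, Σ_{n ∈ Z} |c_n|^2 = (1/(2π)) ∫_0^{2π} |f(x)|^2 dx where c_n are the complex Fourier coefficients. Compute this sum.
Σ |c_n|^2 = 26

Parseval equates the L^2 energy of f (normalised by 1/(2π)) with the ℓ^2 sum of its Fourier coefficients: (1/(2π)) ∫_0^{2π} |f|^2 = Σ |c_n|^2.
Compute the left side: (1/(2π)) [∫_0^π 4^2 dx + ∫_π^{2π} 6^2 dx] = (1/(2π)) · (16π + 36π) = (16 + 36)/2 = 26.
So Σ_{n ∈ Z} |c_n|^2 = 26.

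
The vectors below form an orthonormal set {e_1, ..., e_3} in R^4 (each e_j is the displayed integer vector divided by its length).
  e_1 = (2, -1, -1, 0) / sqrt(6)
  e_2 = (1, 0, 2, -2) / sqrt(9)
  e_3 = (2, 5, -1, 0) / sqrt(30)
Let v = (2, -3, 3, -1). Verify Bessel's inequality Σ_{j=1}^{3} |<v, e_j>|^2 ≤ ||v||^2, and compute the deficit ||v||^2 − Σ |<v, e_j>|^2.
Σ |<v, e_j>|^2 = 914/45; ||v||^2 = 23; deficit = 121/45

Write each e_j = u_j / sqrt(<u_j, u_j>) where u_j is the displayed integer vector. Then <v, e_j> = <v, u_j> / sqrt(<u_j, u_j>), so |<v, e_j>|^2 = <v, u_j>^2 / <u_j, u_j>.
Coefficients: <v, e_1> = 4/sqrt(6), <v, e_2> = 10/sqrt(9), <v, e_3> = -14/sqrt(30).
Square and sum: Σ |<v, e_j>|^2 = 914/45.
Compute ||v||^2 = v·v = 23.
Deficit = 23 − 914/45 = 121/45 ≥ 0, confirming Bessel's inequality. (The deficit equals ||v − Σ <v,e_j> e_j||^2, the squared distance from v to span{e_j}.)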